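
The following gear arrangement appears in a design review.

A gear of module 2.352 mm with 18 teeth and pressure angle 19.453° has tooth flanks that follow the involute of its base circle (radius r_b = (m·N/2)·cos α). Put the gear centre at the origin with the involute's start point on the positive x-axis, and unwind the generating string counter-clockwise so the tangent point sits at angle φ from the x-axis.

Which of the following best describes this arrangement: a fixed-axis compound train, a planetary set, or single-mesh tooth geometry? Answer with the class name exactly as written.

single-mesh tooth geometry

single-mesh involute tooth geometry (18T wheel at module 2.352)
classification: single-mesh tooth geometry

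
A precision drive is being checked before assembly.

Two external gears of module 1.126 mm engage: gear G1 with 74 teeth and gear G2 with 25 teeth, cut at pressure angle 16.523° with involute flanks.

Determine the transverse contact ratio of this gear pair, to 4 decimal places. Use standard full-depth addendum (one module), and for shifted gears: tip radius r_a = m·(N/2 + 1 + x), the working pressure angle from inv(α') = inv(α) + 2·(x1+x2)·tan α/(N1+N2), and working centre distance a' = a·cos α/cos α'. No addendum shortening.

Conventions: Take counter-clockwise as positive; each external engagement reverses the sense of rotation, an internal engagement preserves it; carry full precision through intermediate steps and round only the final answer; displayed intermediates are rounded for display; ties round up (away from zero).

1.9146

recognized (one external pair, fixed centres): single-mesh tooth geometry, m = 1.126, N1 = 74, N2 = 25
base radii: r_b1 = 39.941595, r_b2 = 13.493782
tip radii: r_a1 = 42.788000, r_a2 = 15.201000
no profile shift: α' = α, a' = a
action lengths: √(r_a1²−r_b1²) = 15.345422, √(r_a2²−r_b2²) = 6.999161
base pitch p_b = π·m·cos α = 3.391357
CR = (15.345422 + 6.999161 − 55.737000·sin 16.52300°)/3.391357 = 1.914563
contact ratio ≈ 1.9146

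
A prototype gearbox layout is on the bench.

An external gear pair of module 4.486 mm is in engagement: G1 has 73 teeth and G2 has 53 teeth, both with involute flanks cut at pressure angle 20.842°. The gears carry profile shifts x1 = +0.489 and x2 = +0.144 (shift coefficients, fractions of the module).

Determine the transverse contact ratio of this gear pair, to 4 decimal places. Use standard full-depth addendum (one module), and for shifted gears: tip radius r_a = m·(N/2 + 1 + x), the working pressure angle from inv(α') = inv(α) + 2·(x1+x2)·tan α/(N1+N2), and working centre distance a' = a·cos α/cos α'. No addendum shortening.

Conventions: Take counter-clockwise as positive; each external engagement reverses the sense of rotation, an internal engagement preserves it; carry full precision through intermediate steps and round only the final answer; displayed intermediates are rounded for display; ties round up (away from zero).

single-mesh involute tooth geometry (73T engaging 53T at module 4.486)
base radii: r_b1 = 153.024758, r_b2 = 111.100167
tip radii: r_a1 = 170.418654, r_a2 = 124.010984
inv(α') = inv(20.842°) + 2·(+0.489+0.144)·tan α/(73+53) = 0.02076705  ⇒  α' = 22.24726°
a' = a·cos α / cos α' = 282.6180·cos 20.842°/cos 22.24726° = 285.368133
action lengths: √(r_a1²−r_b1²) = 75.006274, √(r_a2²−r_b2²) = 55.095164
base pitch p_b = π·m·cos α = 13.170999
CR = (75.006274 + 55.095164 − 285.368133·sin 22.24726°)/13.170999 = 1.674877
contact ratio ≈ 1.6749

1.6749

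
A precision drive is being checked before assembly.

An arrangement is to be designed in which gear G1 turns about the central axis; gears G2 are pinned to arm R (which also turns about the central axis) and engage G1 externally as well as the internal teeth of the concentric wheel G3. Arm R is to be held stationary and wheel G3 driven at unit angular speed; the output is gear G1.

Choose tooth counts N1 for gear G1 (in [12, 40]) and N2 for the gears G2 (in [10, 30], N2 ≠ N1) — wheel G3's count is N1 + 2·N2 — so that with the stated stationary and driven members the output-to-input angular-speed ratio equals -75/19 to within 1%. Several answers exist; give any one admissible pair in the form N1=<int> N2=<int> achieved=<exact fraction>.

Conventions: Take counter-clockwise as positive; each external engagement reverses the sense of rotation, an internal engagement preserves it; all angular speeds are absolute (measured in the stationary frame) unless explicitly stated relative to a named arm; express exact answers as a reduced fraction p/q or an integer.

planetary set to be sized for -75/19 (Willis relation)
Willis with ω_arm = 0: ω_sun/ω_ring = −N3/N1; set equal to -75/19  ⇒  N3/N1 = −(-75/19) = 75/19
N3 = N1 + 2·N2  ⇒  N2/N1 = (N3/N1 − 1)/2 = (75/19 − 1)/2 = 28/19
smallest multiple with N1 ≥ 12 and N2 ≥ 10: k = 1  ⇒  N1 = 1·19 = 19, N2 = 1·28 = 28 (N1 ≤ 40, N2 ≤ 30, N2 ≠ N1 ✓), N3 = 19 + 2·28 = 75
check: −N3/N1 with N1 = 19, N3 = 75 gives -75/19; |achieved − target| = 0 ≤ 3/76 ✓

N1=19 N2=28 achieved=-75/19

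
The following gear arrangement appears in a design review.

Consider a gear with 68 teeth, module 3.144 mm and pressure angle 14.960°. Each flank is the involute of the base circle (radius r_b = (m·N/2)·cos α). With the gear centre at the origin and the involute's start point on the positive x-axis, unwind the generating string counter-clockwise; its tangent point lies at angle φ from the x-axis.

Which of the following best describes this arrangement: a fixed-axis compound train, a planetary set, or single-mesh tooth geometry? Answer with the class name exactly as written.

recognized (one wheel, involute flank): single-mesh tooth geometry, m = 3.144, N = 68
classification: single-mesh tooth geometry

single-mesh tooth geometry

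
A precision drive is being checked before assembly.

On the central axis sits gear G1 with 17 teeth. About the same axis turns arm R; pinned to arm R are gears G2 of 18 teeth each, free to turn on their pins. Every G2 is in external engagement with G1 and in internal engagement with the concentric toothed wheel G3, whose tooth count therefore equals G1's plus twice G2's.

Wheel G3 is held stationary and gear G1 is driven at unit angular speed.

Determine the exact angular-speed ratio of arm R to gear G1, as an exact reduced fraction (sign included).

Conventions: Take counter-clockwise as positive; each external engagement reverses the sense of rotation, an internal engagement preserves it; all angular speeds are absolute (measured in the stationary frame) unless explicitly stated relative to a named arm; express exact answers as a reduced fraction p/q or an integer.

class = planetary set [G3 = 17+2·18 = 53; Willis about the carrier]
ring teeth: 17 + 2·18 = 53
17(ω_sun−ω_arm) = −53(ω_ring−ω_arm),  ω_ring = 0, ω_sun = 1
17(1−ω_arm) = −53(0−ω_arm)  ⇒  70·ω_arm = 17  ⇒  ω_arm = 17/70
ω_out/ω_in = 17/70

17/70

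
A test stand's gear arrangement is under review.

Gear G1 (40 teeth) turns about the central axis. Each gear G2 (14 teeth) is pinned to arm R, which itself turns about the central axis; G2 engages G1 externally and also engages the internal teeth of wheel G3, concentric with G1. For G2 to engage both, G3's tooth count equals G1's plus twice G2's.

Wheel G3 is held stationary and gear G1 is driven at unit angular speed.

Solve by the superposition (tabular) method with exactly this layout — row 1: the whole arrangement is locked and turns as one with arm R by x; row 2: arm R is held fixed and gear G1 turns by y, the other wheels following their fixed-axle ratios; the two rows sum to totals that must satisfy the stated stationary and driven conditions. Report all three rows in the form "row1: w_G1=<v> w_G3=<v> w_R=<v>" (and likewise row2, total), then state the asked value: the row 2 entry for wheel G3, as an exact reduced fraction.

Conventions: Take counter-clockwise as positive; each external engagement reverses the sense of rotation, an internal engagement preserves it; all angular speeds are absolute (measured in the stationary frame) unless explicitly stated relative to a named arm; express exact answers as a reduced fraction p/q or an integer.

row1: w_G1=10/27 w_G3=10/27 w_R=10/27
row2: w_G1=17/27 w_G3=-10/27 w_R=0
total: w_G1=1 w_G3=0 w_R=10/27
asked value: -10/27

topology: planetary set — G1 40T / G2 14T / G3 68T, arm = carrier (Willis)
row 1: whole set turns with the arm by x
row 2: sun turns y, ring = −(40/68)·y, arm 0
boundary: total ω_ring = x − (40/68)·y = 0 and total ω_sun = x + y = 1  ⇒  y = 17/27, x = 10/27
row 2 ring = −(40/68)·17/27 = -10/27
totals (row 1 + row 2): sun 10/27 + 17/27 = 1, ring 10/27 + (-10/27) = 0, arm 10/27 + 0 = 10/27
asked cell (row2, ring) = -10/27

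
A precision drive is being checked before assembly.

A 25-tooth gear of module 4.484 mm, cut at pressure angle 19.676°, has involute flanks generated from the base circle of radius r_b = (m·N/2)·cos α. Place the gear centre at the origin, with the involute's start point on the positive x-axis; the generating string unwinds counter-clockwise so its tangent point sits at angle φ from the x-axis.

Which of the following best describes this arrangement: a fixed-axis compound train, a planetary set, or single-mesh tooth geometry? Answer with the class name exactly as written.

single-mesh tooth geometry

recognized (one wheel, involute flank): single-mesh tooth geometry, m = 4.484, N = 25
classification: single-mesh tooth geometry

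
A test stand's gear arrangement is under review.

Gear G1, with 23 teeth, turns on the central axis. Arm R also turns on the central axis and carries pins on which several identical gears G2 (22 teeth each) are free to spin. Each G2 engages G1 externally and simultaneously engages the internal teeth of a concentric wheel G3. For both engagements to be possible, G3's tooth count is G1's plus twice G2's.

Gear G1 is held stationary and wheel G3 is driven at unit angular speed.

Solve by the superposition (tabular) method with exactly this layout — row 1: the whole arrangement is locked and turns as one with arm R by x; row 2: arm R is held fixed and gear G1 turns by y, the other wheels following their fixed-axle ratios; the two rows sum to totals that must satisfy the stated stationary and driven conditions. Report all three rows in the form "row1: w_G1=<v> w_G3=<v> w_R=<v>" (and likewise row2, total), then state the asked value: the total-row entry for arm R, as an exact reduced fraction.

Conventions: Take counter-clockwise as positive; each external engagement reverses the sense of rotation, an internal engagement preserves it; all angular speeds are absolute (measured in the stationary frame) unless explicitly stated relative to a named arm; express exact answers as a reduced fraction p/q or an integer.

topology: planetary set — G1 23T / G2 22T / G3 67T, arm = carrier (Willis)
row 1: whole set turns with the arm by x
row 2 — arm fixed, fixed-axis ratios: sun y, ring −(23/67)·y, arm 0
boundary: total ω_sun = x + y = 0 and total ω_ring = x − (23/67)·y = 1  ⇒  y = -67/90, x = 67/90
row 2 ring = −(23/67)·(-67/90) = 23/90
totals (row 1 + row 2): sun 67/90 + (-67/90) = 0, ring 67/90 + 23/90 = 1, arm 67/90 + 0 = 67/90
asked cell (total, arm) = 67/90

row1: w_G1=67/90 w_G3=67/90 w_R=67/90
row2: w_G1=-67/90 w_G3=23/90 w_R=0
total: w_G1=0 w_G3=1 w_R=67/90
asked value: 67/90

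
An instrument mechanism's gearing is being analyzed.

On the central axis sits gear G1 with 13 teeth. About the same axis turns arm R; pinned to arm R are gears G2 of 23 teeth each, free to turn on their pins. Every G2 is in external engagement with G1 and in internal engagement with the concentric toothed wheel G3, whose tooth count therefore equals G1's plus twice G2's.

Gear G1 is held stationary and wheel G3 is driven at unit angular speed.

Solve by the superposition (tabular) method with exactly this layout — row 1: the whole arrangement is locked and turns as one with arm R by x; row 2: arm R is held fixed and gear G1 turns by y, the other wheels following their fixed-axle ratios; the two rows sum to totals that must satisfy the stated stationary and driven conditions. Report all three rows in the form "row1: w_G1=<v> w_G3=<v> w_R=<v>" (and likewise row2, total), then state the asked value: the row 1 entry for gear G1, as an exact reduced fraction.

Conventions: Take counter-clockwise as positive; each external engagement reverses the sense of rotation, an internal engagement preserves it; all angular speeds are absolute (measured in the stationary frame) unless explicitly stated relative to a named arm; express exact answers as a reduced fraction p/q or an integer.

topology: planetary set — G1 13T / G2 23T / G3 59T, arm = carrier (Willis)
superposition row 1 [locked train]: every member turns x
superposition row 2 [arm held]: sun y, ring −(13/59)·y, arm 0
boundary: total ω_sun = x + y = 0 and total ω_ring = x − (13/59)·y = 1  ⇒  y = -59/72, x = 59/72
row 2 ring = −(13/59)·(-59/72) = 13/72
totals (row 1 + row 2): sun 59/72 + (-59/72) = 0, ring 59/72 + 13/72 = 1, arm 59/72 + 0 = 59/72
asked cell (row1, sun) = 59/72

row1: w_G1=59/72 w_G3=59/72 w_R=59/72
row2: w_G1=-59/72 w_G3=13/72 w_R=0
total: w_G1=0 w_G3=1 w_R=59/72
asked value: 59/72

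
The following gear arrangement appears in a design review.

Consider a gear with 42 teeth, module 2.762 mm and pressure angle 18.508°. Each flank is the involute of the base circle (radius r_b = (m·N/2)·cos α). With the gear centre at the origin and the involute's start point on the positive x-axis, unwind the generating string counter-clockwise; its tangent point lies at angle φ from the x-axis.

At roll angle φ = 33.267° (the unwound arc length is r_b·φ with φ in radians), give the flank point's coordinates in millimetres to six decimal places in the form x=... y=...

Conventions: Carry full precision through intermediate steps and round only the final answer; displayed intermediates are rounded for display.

recognized (one wheel, involute flank): single-mesh tooth geometry, m = 2.762, N = 42
pitch radius r_p = m·N/2 = 2.762·42/2 = 58.002000
base radius r_b = r_p·cos α = 58.002000·cos 18.508° = 55.002098
roll angle φ = 33.267° = 0.58061868 rad
x = r_b·(cos φ + φ·sin φ) = 63.506346
y = r_b·(sin φ − φ·cos φ) = 3.469117

x=63.506346 y=3.469117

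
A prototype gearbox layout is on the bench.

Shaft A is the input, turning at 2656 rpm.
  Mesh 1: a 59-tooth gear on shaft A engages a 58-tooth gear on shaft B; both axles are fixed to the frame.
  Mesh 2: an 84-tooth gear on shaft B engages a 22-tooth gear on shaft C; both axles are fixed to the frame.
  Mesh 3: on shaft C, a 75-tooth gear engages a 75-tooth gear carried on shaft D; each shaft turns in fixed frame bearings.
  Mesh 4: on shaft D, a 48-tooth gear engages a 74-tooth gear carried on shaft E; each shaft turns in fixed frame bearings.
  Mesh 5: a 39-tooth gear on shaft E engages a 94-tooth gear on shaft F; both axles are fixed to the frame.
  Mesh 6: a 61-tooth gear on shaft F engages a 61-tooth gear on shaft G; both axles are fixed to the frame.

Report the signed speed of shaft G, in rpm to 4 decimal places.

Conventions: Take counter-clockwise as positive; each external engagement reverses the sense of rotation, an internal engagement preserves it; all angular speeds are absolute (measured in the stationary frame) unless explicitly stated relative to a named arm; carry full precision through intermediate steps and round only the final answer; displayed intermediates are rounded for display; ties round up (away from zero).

+2776.2269 rpm

topology: fixed-axis compound train — 6 meshes, A→G
mesh 1 [59T→58T]: ω = 2656.0000×59/58 = 2701.7931 rpm, sense flips to −
mesh 2 [84T→22T]: ω = 2701.7931×84/22 = 10315.9373 rpm, sense flips to +
mesh 3 [75T→75T]: ω = 10315.9373×75/75 = 10315.9373 rpm, sense flips to −
mesh 4 [48T→74T]: ω = 10315.9373×48/74 = 6691.4188 rpm, sense flips to +
mesh 5 [39T→94T]: ω = 6691.4188×39/94 = 2776.2269 rpm, sense flips to −
mesh 6 [61T→61T]: ω = 2776.2269×61/61 = 2776.2269 rpm, sense flips to +
signed output speed = +2776.2269 rpm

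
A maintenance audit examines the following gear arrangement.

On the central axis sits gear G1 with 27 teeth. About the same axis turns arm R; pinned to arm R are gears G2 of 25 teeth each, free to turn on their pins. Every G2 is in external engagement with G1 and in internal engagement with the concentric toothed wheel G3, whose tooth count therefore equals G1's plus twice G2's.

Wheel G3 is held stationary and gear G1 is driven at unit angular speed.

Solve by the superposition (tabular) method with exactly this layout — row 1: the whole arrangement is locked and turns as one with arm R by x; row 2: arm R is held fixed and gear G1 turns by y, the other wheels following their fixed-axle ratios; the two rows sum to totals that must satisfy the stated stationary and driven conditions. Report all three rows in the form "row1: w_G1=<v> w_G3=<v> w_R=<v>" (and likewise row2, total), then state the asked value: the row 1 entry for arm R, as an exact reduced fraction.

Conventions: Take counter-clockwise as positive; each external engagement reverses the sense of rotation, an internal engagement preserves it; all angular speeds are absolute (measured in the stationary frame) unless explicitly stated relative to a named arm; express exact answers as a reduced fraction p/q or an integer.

row1: w_G1=27/104 w_G3=27/104 w_R=27/104
row2: w_G1=77/104 w_G3=-27/104 w_R=0
total: w_G1=1 w_G3=0 w_R=27/104
asked value: 27/104

recognized (axles ride arm R): planetary set, 27/25/77 teeth
row 1 (train locked, turned with arm): all members turn x
superposition row 2 [arm held]: sun y, ring −(27/77)·y, arm 0
boundary: total ω_ring = x − (27/77)·y = 0 and total ω_sun = x + y = 1  ⇒  y = 77/104, x = 27/104
row 2 ring = −(27/77)·77/104 = -27/104
totals (row 1 + row 2): sun 27/104 + 77/104 = 1, ring 27/104 + (-27/104) = 0, arm 27/104 + 0 = 27/104
asked cell (row1, arm) = 27/104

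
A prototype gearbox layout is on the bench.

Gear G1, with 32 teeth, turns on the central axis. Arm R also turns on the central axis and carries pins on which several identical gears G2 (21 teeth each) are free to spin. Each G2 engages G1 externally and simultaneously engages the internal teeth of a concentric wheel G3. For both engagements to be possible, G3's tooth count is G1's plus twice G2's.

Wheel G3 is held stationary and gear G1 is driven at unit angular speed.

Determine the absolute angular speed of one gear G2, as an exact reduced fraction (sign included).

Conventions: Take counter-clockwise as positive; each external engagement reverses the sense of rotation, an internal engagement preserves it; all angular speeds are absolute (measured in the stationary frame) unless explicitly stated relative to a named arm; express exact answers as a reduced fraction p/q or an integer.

-16/21

topology: planetary set — G1 32T / G2 21T / G3 74T, arm = carrier (Willis)
ring teeth: 32 + 2·21 = 74
32(ω_sun−ω_arm) = −74(ω_ring−ω_arm),  ω_ring = 0, ω_sun = 1
32(1−ω_arm) = −74(0−ω_arm)  ⇒  106·ω_arm = 32  ⇒  ω_arm = 16/53
sun–planet mesh: 32·(1−16/53) = −21·(ω_p−ω_arm)  ⇒  ω_p−ω_arm = -1184/1113
ω_p = 16/53 − 1184/1113 = -16/21
exact speed ratio = -16/21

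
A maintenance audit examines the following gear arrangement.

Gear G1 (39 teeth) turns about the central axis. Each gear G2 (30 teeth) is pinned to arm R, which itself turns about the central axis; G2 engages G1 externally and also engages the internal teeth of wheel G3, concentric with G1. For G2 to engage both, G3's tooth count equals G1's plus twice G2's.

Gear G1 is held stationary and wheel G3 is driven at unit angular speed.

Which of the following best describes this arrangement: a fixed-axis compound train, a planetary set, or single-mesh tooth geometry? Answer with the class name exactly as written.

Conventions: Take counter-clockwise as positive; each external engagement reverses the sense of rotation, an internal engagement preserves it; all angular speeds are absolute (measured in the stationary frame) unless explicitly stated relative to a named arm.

planetary set

recognized (axles ride arm R): planetary set, 39/30/99 teeth
classification: planetary set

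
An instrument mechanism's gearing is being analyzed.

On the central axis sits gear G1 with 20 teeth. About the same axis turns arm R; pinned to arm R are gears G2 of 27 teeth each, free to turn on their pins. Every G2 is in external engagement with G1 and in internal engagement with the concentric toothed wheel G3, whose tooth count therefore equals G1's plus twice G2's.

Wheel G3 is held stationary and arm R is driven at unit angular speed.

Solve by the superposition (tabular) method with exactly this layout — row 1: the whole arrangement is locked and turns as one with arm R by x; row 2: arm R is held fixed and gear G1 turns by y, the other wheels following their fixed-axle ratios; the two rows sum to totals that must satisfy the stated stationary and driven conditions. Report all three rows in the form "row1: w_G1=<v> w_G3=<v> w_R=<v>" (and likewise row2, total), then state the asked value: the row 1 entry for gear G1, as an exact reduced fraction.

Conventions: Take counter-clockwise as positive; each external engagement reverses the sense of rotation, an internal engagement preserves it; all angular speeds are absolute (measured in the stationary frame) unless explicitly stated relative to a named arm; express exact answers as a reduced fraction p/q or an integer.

row1: w_G1=1 w_G3=1 w_R=1
row2: w_G1=37/10 w_G3=-1 w_R=0
total: w_G1=47/10 w_G3=0 w_R=1
asked value: 1

planetary set (20T centre, 27T on arm, 74T internal) — Willis relation
row 1: whole set turns with the arm by x
row 2 — arm fixed, fixed-axis ratios: sun y, ring −(20/74)·y, arm 0
boundary: total ω_ring = x − (20/74)·y = 0 and total ω_arm = x = 1  ⇒  y = 37/10, x = 1
row 2 ring = −(20/74)·37/10 = -1
totals (row 1 + row 2): sun 1 + 37/10 = 47/10, ring 1 + (-1) = 0, arm 1 + 0 = 1
asked cell (row1, sun) = 1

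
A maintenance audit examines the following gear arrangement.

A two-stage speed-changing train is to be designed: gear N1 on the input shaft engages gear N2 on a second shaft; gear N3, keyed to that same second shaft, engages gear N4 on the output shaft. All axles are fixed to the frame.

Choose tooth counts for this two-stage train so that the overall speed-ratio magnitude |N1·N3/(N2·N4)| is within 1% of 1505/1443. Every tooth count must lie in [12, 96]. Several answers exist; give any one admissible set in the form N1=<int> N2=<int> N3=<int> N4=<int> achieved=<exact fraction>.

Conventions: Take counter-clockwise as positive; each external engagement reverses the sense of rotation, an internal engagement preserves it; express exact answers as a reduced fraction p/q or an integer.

design class (target 1505/1443): fixed-axis compound train
target = 1505/1443 in lowest terms: an exact hit needs N1·N3 = k·1505 and N2·N4 = k·1443 for one integer k, every count in [12, 96]; additionally prefer no 1:1 stage (N1 ≠ N2, N3 ≠ N4)
k = 1: N1·N3 = 1505 = 35·43, N2·N4 = 1443 = 37·39
achieved = 35·43/(37·39) = 1505/1443; |achieved − target| = 0 ≤ 301/28860 ✓

N1=35 N2=37 N3=43 N4=39 achieved=1505/1443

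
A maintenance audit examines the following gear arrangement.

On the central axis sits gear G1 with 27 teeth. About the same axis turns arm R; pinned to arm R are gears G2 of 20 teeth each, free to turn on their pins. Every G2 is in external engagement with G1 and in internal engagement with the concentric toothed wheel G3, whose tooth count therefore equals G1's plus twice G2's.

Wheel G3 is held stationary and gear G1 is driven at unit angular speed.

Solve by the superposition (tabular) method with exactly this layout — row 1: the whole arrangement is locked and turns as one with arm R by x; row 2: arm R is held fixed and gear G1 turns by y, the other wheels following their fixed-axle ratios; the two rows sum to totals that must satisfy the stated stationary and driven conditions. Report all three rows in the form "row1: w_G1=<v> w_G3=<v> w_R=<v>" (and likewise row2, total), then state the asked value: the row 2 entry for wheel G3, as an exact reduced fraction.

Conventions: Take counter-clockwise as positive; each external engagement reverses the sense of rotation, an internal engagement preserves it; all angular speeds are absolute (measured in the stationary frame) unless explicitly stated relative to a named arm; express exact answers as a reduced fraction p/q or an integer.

row1: w_G1=27/94 w_G3=27/94 w_R=27/94
row2: w_G1=67/94 w_G3=-27/94 w_R=0
total: w_G1=1 w_G3=0 w_R=27/94
asked value: -27/94

recognized (axles ride arm R): planetary set, 27/20/67 teeth
row 1 (train locked, turned with arm): all members turn x
row 2 — arm fixed, fixed-axis ratios: sun y, ring −(27/67)·y, arm 0
boundary: total ω_ring = x − (27/67)·y = 0 and total ω_sun = x + y = 1  ⇒  y = 67/94, x = 27/94
row 2 ring = −(27/67)·67/94 = -27/94
totals (row 1 + row 2): sun 27/94 + 67/94 = 1, ring 27/94 + (-27/94) = 0, arm 27/94 + 0 = 27/94
asked cell (row2, ring) = -27/94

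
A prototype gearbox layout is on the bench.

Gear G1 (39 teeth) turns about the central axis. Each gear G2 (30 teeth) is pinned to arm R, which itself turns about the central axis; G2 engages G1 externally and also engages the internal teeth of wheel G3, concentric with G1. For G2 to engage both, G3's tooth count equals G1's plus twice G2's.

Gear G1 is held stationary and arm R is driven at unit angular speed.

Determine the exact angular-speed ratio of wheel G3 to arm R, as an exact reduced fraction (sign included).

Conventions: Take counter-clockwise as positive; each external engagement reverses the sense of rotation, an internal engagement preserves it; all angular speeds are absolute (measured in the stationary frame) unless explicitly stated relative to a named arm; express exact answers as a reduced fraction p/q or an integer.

planetary set (39T centre, 30T on arm, 99T internal) — Willis relation
ring teeth: 39 + 2·30 = 99
39(ω_sun−ω_arm) = −99(ω_ring−ω_arm),  ω_sun = 0, ω_arm = 1
ω_ring = 1 − (39/99)(0−1) = 46/33
ω_out/ω_in = 46/33

46/33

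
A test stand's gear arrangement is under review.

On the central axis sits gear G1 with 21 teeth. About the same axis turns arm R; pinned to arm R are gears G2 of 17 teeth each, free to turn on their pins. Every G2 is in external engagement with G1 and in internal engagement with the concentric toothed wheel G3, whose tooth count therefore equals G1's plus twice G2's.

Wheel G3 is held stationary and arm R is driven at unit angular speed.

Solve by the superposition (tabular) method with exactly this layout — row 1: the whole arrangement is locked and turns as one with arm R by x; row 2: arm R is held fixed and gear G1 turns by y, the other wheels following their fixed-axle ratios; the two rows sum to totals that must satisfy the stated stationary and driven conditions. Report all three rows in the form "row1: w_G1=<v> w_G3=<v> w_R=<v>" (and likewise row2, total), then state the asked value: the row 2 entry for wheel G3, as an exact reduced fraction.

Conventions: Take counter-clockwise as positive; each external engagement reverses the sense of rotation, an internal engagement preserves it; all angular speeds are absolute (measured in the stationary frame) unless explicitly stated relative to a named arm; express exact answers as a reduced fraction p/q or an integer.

topology: planetary set — G1 21T / G2 17T / G3 55T, arm = carrier (Willis)
row 1: whole set turns with the arm by x
superposition row 2 [arm held]: sun y, ring −(21/55)·y, arm 0
boundary: total ω_ring = x − (21/55)·y = 0 and total ω_arm = x = 1  ⇒  y = 55/21, x = 1
row 2 ring = −(21/55)·55/21 = -1
totals (row 1 + row 2): sun 1 + 55/21 = 76/21, ring 1 + (-1) = 0, arm 1 + 0 = 1
asked cell (row2, ring) = -1

row1: w_G1=1 w_G3=1 w_R=1
row2: w_G1=55/21 w_G3=-1 w_R=0
total: w_G1=76/21 w_G3=0 w_R=1
asked value: -1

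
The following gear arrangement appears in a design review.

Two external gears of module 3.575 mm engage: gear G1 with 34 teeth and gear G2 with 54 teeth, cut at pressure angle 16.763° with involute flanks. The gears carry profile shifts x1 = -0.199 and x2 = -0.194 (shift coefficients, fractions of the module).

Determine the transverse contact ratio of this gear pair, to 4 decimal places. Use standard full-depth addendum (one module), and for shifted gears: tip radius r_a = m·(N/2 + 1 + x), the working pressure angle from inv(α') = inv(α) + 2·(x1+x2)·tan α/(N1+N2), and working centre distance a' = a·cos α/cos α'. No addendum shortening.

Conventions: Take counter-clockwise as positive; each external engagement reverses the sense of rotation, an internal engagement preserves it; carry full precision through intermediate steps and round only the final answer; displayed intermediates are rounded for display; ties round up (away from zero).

recognized (one external pair, fixed centres): single-mesh tooth geometry, m = 3.575, N1 = 34, N2 = 54
base radii: r_b1 = 58.192424, r_b2 = 92.423261
tip radii: r_a1 = 63.638575, r_a2 = 99.406450
inv(α') = inv(16.763°) + 2·(-0.199-0.194)·tan α/(34+54) = 0.00595338  ⇒  α' = 14.84150°
a' = a·cos α / cos α' = 157.3000·cos 16.763°/cos 14.84150° = 155.813931
action lengths: √(r_a1²−r_b1²) = 25.758688, √(r_a2²−r_b2²) = 36.600315
base pitch p_b = π·m·cos α = 10.753935
CR = (25.758688 + 36.600315 − 155.813931·sin 14.84150°)/10.753935 = 2.087412
contact ratio ≈ 2.0874

2.0874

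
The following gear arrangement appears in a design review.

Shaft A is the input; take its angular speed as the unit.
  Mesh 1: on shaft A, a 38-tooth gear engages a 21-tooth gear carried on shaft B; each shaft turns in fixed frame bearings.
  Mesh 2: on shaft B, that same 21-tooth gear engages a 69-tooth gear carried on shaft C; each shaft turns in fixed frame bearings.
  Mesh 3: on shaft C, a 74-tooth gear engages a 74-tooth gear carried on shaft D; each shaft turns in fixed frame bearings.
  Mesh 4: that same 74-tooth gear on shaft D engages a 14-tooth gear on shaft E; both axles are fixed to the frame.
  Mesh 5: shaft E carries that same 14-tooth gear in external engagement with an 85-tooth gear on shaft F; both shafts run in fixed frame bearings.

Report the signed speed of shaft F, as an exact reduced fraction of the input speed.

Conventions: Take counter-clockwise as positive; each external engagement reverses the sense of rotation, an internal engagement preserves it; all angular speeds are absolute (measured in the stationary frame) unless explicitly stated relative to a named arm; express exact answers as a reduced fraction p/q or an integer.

-2812/5865

5-mesh fixed-axis compound train (all bearings frame-fixed)
mesh 1 [38T→21T]: |ω|/ω_in = 1×38/21 = 38/21, sense flips to −
mesh 2 [21T→69T]: |ω|/ω_in = (38/21)×21/69 = 38/69, sense flips to +
mesh 3 [74T→74T]: |ω|/ω_in = (38/69)×74/74 = 38/69, sense flips to −
mesh 4 [74T→14T]: |ω|/ω_in = (38/69)×74/14 = 1406/483, sense flips to +
mesh 5 [14T→85T]: |ω|/ω_in = (1406/483)×14/85 = 2812/5865, sense flips to −
signed output speed (× input speed) = -2812/5865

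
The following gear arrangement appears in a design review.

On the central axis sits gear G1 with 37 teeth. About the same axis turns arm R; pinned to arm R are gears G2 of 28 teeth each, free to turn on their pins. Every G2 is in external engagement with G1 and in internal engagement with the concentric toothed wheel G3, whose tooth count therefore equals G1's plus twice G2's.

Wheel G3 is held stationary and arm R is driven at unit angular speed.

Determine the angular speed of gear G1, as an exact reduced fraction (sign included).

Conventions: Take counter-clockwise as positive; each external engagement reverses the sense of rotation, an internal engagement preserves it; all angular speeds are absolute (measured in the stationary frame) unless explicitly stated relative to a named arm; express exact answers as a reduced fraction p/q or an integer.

topology: planetary set — G1 37T / G2 28T / G3 93T, arm = carrier (Willis)
ring teeth: 37 + 2·28 = 93
37(ω_sun−ω_arm) = −93(ω_ring−ω_arm),  ω_ring = 0, ω_arm = 1
ω_sun = 1 − (93/37)(0−1) = 130/37
exact speed ratio = 130/37

130/37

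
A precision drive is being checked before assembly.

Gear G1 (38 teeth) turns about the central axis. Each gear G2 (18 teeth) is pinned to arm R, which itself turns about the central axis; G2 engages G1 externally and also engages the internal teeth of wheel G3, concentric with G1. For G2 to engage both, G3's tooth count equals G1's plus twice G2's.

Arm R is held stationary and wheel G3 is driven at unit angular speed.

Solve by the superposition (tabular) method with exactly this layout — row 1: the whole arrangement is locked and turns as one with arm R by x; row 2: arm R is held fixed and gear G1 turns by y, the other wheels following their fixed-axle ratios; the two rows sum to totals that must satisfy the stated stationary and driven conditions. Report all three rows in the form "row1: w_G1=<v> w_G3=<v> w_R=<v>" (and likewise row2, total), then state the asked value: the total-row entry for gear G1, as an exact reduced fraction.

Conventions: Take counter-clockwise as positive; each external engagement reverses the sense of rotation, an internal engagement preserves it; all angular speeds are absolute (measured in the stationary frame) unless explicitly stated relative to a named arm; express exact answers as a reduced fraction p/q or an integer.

planetary set (38T centre, 18T on arm, 74T internal) — Willis relation
superposition row 1 [locked train]: every member turns x
row 2: sun turns y, ring = −(38/74)·y, arm 0
boundary: total ω_arm = x = 0 and total ω_ring = x − (38/74)·y = 1  ⇒  y = -37/19, x = 0
row 2 ring = −(38/74)·(-37/19) = 1
totals (row 1 + row 2): sun 0 + (-37/19) = -37/19, ring 0 + 1 = 1, arm 0 + 0 = 0
asked cell (total, sun) = -37/19

row1: w_G1=0 w_G3=0 w_R=0
row2: w_G1=-37/19 w_G3=1 w_R=0
total: w_G1=-37/19 w_G3=1 w_R=0
asked value: -37/19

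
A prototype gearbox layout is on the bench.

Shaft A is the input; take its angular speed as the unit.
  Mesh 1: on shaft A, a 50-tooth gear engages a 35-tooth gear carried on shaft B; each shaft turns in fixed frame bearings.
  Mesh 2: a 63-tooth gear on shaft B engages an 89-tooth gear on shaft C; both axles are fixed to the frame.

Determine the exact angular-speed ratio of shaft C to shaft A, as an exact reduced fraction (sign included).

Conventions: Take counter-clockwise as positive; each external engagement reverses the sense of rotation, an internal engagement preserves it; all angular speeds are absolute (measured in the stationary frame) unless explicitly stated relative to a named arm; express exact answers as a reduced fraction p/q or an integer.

90/89

class = fixed-axis compound train [2 meshes; 2 ratios multiply, 2 sense flips]
mesh 1 [50T→35T]: running ratio 10/7, sense −
mesh 2 [63T→89T]: running ratio 90/89, sense +
ω_out/ω_in = 90/89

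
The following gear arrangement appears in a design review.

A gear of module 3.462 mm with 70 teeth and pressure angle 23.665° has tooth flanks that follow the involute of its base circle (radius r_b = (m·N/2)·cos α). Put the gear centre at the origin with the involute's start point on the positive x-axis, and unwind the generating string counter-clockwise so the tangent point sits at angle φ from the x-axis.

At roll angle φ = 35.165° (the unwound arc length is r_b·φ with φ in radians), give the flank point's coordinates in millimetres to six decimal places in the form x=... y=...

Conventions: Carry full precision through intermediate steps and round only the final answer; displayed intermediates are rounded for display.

recognized (one wheel, involute flank): single-mesh tooth geometry, m = 3.462, N = 70
pitch radius r_p = m·N/2 = 3.462·70/2 = 121.170000
base radius r_b = r_p·cos α = 121.170000·cos 23.665° = 110.980567
roll angle φ = 35.165° = 0.61374503 rad
x = r_b·(cos φ + φ·sin φ) = 129.955238
y = r_b·(sin φ − φ·cos φ) = 8.234581

x=129.955238 y=8.234581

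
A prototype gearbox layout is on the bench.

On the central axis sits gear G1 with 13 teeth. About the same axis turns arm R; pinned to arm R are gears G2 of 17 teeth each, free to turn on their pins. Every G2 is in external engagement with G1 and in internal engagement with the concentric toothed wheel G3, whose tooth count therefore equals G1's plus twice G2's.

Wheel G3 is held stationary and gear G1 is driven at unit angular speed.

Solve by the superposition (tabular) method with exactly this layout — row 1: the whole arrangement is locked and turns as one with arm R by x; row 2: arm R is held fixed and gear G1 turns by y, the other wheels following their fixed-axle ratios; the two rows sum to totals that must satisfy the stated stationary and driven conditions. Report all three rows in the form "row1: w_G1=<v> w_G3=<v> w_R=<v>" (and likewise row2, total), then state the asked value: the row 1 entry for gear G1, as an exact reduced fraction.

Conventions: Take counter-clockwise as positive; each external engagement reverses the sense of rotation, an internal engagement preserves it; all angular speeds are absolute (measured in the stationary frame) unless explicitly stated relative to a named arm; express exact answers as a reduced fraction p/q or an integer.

topology: planetary set — G1 13T / G2 17T / G3 47T, arm = carrier (Willis)
row 1 (train locked, turned with arm): all members turn x
row 2: sun turns y, ring = −(13/47)·y, arm 0
boundary: total ω_ring = x − (13/47)·y = 0 and total ω_sun = x + y = 1  ⇒  y = 47/60, x = 13/60
row 2 ring = −(13/47)·47/60 = -13/60
totals (row 1 + row 2): sun 13/60 + 47/60 = 1, ring 13/60 + (-13/60) = 0, arm 13/60 + 0 = 13/60
asked cell (row1, sun) = 13/60

row1: w_G1=13/60 w_G3=13/60 w_R=13/60
row2: w_G1=47/60 w_G3=-13/60 w_R=0
total: w_G1=1 w_G3=0 w_R=13/60
asked value: 13/60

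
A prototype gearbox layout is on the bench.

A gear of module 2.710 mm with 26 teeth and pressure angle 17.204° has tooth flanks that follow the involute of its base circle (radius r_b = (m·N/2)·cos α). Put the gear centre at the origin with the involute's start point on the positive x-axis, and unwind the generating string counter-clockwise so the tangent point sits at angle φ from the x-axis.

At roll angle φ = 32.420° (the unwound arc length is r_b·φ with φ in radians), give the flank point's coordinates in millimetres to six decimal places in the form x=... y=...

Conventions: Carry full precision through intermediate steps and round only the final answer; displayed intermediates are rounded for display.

topology: single-mesh involute geometry — m = 2.710, N = 26
pitch radius r_p = m·N/2 = 2.710·26/2 = 35.230000
base radius r_b = r_p·cos α = 35.230000·cos 17.204° = 33.653729
roll angle φ = 32.420° = 0.56583574 rad
x = r_b·(cos φ + φ·sin φ) = 38.617571
y = r_b·(sin φ − φ·cos φ) = 1.967950

x=38.617571 y=1.967950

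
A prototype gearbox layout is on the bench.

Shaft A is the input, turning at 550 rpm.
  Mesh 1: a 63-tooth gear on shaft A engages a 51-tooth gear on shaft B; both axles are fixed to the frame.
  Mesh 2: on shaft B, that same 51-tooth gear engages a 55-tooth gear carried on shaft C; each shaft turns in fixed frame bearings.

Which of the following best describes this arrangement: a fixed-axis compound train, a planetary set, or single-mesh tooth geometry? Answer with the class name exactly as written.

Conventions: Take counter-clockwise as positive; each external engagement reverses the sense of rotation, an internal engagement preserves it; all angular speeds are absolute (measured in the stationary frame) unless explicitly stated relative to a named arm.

2-mesh fixed-axis compound train (all bearings frame-fixed)
classification: fixed-axis compound train

fixed-axis compound train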